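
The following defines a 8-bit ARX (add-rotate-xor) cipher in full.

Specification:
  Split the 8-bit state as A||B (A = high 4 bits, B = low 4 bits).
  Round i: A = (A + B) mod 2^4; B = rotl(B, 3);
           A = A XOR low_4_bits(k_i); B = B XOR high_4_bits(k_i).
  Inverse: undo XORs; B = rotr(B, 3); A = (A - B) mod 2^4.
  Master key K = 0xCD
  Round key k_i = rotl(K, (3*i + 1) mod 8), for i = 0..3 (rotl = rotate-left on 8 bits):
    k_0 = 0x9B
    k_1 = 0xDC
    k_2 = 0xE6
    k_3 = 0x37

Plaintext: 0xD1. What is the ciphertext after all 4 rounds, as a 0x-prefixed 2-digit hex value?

0xA1

s_0 = plaintext = 0xD1
s_1 = Round(s_0, k_0) = 0x51
s_2 = Round(s_1, k_1) = 0xA5
s_3 = Round(s_2, k_2) = 0x94
s_4 = Round(s_3, k_3) = 0xA1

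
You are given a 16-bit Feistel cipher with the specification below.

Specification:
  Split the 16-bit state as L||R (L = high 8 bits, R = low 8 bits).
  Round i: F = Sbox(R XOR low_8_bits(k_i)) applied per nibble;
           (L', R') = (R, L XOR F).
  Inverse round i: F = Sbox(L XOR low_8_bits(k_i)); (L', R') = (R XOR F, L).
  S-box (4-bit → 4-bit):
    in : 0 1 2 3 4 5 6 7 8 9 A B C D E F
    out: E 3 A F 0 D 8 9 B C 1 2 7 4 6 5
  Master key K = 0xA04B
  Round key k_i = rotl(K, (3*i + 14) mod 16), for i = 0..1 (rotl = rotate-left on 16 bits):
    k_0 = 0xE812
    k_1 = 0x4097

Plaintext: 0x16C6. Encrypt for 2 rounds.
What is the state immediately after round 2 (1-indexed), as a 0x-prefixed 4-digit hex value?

s_0 = plaintext = 0x16C6
s_1 = Round(s_0, k_0) = 0xC656
s_2 = Round(s_1, k_1) = 0x56B5

0x56B5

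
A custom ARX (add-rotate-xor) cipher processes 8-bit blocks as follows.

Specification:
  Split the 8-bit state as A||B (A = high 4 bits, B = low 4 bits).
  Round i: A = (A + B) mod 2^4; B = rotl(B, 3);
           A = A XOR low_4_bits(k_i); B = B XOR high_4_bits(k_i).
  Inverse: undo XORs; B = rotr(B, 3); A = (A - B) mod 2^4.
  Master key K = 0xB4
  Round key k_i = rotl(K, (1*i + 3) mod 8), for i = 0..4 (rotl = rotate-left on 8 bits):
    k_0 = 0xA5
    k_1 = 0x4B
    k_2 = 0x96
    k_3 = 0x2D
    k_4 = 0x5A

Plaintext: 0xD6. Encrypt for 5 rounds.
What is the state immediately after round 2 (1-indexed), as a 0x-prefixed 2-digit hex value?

0x48

s_0 = plaintext = 0xD6
s_1 = Round(s_0, k_0) = 0x69
s_2 = Round(s_1, k_1) = 0x48
s_3 = Round(s_2, k_2) = 0xAD
s_4 = Round(s_3, k_3) = 0xAC
s_5 = Round(s_4, k_4) = 0xC3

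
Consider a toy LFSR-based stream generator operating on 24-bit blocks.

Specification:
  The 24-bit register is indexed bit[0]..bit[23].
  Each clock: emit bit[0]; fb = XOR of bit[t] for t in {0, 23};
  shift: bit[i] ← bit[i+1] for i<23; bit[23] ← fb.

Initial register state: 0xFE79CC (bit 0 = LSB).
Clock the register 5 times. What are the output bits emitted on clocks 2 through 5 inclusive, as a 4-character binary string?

reg_0 = 0xFE79CC
clock 1: out=0, reg = 0xFF3CE6
clock 2: out=0, reg = 0xFF9E73
clock 3: out=1, reg = 0x7FCF39
clock 4: out=1, reg = 0xBFE79C
clock 5: out=0, reg = 0xDFF3CE

0110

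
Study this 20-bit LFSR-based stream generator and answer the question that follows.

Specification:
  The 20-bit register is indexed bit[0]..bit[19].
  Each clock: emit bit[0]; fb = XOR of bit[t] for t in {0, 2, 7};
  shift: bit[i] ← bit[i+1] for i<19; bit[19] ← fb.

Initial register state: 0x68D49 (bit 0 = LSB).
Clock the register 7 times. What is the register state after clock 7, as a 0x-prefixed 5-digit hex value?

reg_0 = 0x68D49
clock 1: out=1, reg = 0xB46A4
clock 2: out=0, reg = 0x5A352
clock 3: out=0, reg = 0x2D1A9
clock 4: out=1, reg = 0x168D4
clock 5: out=0, reg = 0x0B46A
clock 6: out=0, reg = 0x05A35
clock 7: out=1, reg = 0x02D1A

0x02D1A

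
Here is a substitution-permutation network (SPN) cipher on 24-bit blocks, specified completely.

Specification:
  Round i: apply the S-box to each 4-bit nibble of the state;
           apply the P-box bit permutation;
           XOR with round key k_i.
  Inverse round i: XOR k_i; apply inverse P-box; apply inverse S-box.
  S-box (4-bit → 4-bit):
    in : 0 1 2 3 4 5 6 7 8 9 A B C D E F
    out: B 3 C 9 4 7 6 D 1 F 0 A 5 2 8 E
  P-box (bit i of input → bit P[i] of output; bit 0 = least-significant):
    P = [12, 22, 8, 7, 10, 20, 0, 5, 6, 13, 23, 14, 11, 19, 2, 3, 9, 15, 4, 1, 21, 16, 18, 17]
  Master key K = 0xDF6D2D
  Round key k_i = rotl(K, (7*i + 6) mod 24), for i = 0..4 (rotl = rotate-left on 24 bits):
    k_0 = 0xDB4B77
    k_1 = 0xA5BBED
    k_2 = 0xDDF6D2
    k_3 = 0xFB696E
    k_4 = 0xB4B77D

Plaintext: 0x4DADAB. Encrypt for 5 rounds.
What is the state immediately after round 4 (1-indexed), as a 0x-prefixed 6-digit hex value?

0xB33C23

s_0 = plaintext = 0x4DADAB
s_1 = Round(s_0, k_0) = 0x9FEBF7
s_2 = Round(s_1, k_1) = 0x924A56
s_3 = Round(s_2, k_2) = 0xAAF3C5
s_4 = Round(s_3, k_3) = 0xB33C23
s_5 = Round(s_4, k_4) = 0x37AD96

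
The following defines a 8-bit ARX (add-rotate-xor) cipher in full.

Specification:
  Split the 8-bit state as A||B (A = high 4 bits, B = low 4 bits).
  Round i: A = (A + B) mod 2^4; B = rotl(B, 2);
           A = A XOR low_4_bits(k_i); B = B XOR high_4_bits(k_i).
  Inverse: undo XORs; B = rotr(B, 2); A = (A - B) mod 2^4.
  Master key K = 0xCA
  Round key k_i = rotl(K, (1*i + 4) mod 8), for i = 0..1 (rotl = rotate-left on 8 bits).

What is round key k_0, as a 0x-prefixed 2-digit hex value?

0xAC

K = 0xCA
k_0 = rotl(K, (1*0+4) mod 8) = rotl(K, 4) = 0xAC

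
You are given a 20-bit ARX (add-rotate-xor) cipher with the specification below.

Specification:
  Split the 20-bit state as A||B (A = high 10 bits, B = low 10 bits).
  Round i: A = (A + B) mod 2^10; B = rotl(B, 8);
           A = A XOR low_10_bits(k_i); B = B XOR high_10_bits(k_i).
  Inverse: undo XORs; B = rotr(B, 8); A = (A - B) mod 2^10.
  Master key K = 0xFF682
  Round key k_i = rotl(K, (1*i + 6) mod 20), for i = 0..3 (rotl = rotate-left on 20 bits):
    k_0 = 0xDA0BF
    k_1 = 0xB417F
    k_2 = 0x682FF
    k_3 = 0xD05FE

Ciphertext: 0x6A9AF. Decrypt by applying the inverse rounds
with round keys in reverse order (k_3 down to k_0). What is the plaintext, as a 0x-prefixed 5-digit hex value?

0xC7209

s_0 = ciphertext = 0x6A9AF
s_1 = InvRound(s_0, k_3) = 0x26BBA
s_2 = InvRound(s_1, k_2) = 0x7EC6A
s_3 = InvRound(s_2, k_1) = 0x66AEA
s_4 = InvRound(s_3, k_0) = 0xC7209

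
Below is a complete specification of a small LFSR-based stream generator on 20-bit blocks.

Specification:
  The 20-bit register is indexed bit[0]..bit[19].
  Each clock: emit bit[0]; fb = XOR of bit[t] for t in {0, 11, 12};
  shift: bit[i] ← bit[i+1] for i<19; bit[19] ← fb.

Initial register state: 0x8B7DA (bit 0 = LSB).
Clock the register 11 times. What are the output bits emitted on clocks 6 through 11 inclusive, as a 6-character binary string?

reg_0 = 0x8B7DA
clock 1: out=0, reg = 0xC5BED
clock 2: out=1, reg = 0xE2DF6
clock 3: out=0, reg = 0xF16FB
clock 4: out=1, reg = 0x78B7D
clock 5: out=1, reg = 0x3C5BE
clock 6: out=0, reg = 0x1E2DF
clock 7: out=1, reg = 0x8F16F
clock 8: out=1, reg = 0x478B7
clock 9: out=1, reg = 0xA3C5B
clock 10: out=1, reg = 0xD1E2D
clock 11: out=1, reg = 0xE8F16

011111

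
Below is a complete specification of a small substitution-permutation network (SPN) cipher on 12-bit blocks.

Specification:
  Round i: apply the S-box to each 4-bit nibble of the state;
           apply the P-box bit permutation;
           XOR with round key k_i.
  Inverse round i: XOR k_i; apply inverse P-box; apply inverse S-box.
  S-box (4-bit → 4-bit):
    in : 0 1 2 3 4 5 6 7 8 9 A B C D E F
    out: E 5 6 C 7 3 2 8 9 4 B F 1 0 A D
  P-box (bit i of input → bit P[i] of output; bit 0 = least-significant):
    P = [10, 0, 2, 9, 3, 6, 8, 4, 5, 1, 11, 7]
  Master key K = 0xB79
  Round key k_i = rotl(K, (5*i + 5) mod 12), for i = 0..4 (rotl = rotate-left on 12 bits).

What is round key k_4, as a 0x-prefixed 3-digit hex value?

K = 0xB79
k_0 = rotl(K, (5*0+5) mod 12) = rotl(K, 5) = 0xF36
k_1 = rotl(K, (5*1+5) mod 12) = rotl(K, 10) = 0x6DE
k_2 = rotl(K, (5*2+5) mod 12) = rotl(K, 3) = 0xBCD
k_3 = rotl(K, (5*3+5) mod 12) = rotl(K, 8) = 0x9B7
k_4 = rotl(K, (5*4+5) mod 12) = rotl(K, 1) = 0x6F3

0x6F3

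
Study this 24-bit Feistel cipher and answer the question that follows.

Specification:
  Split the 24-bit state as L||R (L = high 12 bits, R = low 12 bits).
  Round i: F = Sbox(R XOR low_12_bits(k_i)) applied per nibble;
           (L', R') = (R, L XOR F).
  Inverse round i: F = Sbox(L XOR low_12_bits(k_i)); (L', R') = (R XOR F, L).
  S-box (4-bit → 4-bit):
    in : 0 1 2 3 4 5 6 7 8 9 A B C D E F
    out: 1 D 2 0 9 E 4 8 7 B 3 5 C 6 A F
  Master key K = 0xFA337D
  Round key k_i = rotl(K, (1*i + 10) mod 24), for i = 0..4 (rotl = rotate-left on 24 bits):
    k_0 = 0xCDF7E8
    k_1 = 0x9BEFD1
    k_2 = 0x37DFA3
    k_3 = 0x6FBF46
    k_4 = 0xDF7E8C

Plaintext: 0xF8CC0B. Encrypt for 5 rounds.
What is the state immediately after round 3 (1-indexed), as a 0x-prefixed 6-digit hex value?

s_0 = plaintext = 0xF8CC0B
s_1 = Round(s_0, k_0) = 0xC0BA2C
s_2 = Round(s_1, k_1) = 0xA2C2FD
s_3 = Round(s_2, k_2) = 0x2FDCC6
s_4 = Round(s_3, k_3) = 0xCC628C
s_5 = Round(s_4, k_4) = 0x28C0D7

0x2FDCC6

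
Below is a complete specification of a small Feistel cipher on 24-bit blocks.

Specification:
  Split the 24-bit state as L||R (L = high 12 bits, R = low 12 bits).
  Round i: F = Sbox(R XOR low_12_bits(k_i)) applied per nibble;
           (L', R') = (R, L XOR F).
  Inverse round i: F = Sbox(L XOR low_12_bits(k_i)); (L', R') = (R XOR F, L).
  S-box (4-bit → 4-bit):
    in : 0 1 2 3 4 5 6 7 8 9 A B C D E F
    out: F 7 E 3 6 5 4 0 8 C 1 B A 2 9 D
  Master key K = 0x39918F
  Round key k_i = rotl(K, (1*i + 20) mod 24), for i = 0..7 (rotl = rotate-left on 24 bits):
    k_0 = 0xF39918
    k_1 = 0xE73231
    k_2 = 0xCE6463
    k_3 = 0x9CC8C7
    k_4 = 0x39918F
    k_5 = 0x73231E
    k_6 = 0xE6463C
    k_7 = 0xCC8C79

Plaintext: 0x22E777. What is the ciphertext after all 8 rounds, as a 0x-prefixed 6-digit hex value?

s_0 = plaintext = 0x22E777
s_1 = Round(s_0, k_0) = 0x777B63
s_2 = Round(s_1, k_1) = 0xB63B29
s_3 = Round(s_2, k_2) = 0xB29602
s_4 = Round(s_3, k_3) = 0x60228C
s_5 = Round(s_4, k_4) = 0x28C5F1
s_6 = Round(s_5, k_5) = 0x5F1611
s_7 = Round(s_6, k_6) = 0x611A13
s_8 = Round(s_7, k_7) = 0xA13250

0xA13250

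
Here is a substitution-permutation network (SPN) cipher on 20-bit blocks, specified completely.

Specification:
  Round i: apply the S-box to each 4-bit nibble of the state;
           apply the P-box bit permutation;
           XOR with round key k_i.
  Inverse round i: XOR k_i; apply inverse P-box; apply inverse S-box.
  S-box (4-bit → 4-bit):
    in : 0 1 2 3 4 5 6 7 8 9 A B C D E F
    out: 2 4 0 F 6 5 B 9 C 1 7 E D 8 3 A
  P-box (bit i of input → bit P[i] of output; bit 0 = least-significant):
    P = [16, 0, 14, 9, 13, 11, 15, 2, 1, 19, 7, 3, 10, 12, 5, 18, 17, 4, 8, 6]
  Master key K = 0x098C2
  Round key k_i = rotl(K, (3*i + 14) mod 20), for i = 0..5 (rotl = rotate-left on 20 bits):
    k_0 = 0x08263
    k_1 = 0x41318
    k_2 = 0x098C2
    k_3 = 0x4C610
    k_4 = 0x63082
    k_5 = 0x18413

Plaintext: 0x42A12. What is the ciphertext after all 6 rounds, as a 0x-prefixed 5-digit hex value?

s_0 = plaintext = 0x42A12
s_1 = Round(s_0, k_0) = 0x803F1
s_2 = Round(s_1, k_1) = 0xC4AD6
s_3 = Round(s_2, k_2) = 0xB8B25
s_4 = Round(s_3, k_3) = 0x987E8
s_5 = Round(s_4, k_4) = 0x05AA8
s_6 = Round(s_5, k_5) = 0x96AA1

0x96AA1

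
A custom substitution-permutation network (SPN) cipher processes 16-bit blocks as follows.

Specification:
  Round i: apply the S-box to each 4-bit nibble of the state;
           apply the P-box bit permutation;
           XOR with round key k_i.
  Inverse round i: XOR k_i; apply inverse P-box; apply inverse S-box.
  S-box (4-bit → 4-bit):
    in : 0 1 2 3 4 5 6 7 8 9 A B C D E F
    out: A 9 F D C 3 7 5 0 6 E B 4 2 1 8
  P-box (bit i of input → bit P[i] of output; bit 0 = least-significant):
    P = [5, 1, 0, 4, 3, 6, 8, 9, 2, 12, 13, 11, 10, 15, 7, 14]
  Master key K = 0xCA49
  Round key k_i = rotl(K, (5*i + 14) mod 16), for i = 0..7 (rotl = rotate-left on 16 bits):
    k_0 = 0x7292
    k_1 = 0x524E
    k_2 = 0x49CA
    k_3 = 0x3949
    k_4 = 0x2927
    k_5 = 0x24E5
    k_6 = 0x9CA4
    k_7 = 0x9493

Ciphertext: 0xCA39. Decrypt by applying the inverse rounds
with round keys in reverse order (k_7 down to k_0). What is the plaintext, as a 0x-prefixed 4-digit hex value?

s_0 = ciphertext = 0xCA39
s_1 = InvRound(s_0, k_7) = 0x3015
s_2 = InvRound(s_1, k_6) = 0x6483
s_3 = InvRound(s_2, k_5) = 0xFED5
s_4 = InvRound(s_3, k_4) = 0x2DAB
s_5 = InvRound(s_4, k_3) = 0x7DD5
s_6 = InvRound(s_5, k_2) = 0xE6EA
s_7 = InvRound(s_6, k_1) = 0x668E
s_8 = InvRound(s_7, k_0) = 0xE5EF

0xE5EF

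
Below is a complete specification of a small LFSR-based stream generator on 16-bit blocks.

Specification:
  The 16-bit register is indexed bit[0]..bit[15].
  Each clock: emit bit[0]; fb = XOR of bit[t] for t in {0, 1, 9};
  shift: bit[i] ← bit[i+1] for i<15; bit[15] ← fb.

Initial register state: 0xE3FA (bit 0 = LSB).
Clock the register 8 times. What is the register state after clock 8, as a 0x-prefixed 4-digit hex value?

reg_0 = 0xE3FA
clock 1: out=0, reg = 0x71FD
clock 2: out=1, reg = 0xB8FE
clock 3: out=0, reg = 0xDC7F
clock 4: out=1, reg = 0x6E3F
clock 5: out=1, reg = 0xB71F
clock 6: out=1, reg = 0xDB8F
clock 7: out=1, reg = 0xEDC7
clock 8: out=1, reg = 0x76E3

0x76E3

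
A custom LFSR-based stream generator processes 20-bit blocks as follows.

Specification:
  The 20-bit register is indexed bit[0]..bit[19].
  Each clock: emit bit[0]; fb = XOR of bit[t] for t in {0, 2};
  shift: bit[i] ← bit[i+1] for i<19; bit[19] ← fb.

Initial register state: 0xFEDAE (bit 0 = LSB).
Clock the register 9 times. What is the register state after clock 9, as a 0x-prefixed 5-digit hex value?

0x62FF6

reg_0 = 0xFEDAE
clock 1: out=0, reg = 0xFF6D7
clock 2: out=1, reg = 0x7FB6B
clock 3: out=1, reg = 0xBFDB5
clock 4: out=1, reg = 0x5FEDA
clock 5: out=0, reg = 0x2FF6D
clock 6: out=1, reg = 0x17FB6
clock 7: out=0, reg = 0x8BFDB
clock 8: out=1, reg = 0xC5FED
clock 9: out=1, reg = 0x62FF6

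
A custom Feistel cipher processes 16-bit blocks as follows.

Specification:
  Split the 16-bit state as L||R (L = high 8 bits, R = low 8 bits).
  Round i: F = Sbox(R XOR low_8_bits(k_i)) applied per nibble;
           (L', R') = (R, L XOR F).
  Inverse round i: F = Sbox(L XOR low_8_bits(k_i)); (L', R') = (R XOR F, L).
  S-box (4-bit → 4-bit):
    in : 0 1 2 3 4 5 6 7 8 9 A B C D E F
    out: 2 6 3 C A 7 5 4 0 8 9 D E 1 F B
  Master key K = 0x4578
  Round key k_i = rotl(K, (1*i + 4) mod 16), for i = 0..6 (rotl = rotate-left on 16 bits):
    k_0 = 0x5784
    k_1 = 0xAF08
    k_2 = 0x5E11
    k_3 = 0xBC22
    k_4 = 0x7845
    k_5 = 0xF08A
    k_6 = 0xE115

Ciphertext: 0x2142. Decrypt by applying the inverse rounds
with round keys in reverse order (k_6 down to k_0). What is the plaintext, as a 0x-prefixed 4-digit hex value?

s_0 = ciphertext = 0x2142
s_1 = InvRound(s_0, k_6) = 0x8821
s_2 = InvRound(s_1, k_5) = 0x0288
s_3 = InvRound(s_2, k_4) = 0x2C02
s_4 = InvRound(s_3, k_3) = 0x2D2C
s_5 = InvRound(s_4, k_2) = 0xE22D
s_6 = InvRound(s_5, k_1) = 0xD4E2
s_7 = InvRound(s_6, k_0) = 0x90D4

0x90D4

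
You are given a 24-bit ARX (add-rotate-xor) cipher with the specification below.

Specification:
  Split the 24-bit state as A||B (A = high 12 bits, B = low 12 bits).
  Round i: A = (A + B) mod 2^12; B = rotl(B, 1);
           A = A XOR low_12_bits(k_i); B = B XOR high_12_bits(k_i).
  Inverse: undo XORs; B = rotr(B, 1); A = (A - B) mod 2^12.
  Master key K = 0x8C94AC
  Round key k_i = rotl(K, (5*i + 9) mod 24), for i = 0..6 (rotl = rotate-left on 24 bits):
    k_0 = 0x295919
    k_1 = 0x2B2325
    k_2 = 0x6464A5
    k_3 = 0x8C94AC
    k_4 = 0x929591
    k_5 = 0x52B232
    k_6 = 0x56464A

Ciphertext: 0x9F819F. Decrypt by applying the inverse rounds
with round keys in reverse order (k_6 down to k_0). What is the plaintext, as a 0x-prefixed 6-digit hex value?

s_0 = ciphertext = 0x9F819F
s_1 = InvRound(s_0, k_6) = 0x535A7D
s_2 = InvRound(s_1, k_5) = 0xF5C7AB
s_3 = InvRound(s_2, k_4) = 0x38C741
s_4 = InvRound(s_3, k_3) = 0xF5C7C4
s_5 = InvRound(s_4, k_2) = 0xB380C1
s_6 = InvRound(s_5, k_1) = 0xEE4939
s_7 = InvRound(s_6, k_0) = 0x2275D6

0x2275D6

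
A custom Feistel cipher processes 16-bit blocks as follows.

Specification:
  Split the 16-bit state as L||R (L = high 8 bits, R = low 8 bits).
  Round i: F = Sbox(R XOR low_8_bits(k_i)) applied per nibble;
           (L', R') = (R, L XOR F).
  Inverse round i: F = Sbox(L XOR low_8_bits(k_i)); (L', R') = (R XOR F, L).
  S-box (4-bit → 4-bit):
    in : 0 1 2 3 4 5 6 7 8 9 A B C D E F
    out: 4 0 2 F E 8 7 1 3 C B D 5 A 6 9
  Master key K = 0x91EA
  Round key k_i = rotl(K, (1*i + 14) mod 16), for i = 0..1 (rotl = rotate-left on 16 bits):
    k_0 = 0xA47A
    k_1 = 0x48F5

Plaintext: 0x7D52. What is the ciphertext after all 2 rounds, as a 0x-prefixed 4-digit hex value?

0x5EEF

s_0 = plaintext = 0x7D52
s_1 = Round(s_0, k_0) = 0x525E
s_2 = Round(s_1, k_1) = 0x5EEF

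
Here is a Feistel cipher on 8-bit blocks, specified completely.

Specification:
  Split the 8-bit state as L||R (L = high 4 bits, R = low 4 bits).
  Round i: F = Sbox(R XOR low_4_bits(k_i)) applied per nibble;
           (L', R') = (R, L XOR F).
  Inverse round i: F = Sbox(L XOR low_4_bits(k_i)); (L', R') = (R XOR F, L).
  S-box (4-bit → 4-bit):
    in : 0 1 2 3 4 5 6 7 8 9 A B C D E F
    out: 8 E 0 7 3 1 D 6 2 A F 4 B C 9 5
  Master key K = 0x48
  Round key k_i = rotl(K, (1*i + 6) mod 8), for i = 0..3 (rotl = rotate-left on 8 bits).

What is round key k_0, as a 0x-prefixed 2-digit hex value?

K = 0x48
k_0 = rotl(K, (1*0+6) mod 8) = rotl(K, 6) = 0x12

0x12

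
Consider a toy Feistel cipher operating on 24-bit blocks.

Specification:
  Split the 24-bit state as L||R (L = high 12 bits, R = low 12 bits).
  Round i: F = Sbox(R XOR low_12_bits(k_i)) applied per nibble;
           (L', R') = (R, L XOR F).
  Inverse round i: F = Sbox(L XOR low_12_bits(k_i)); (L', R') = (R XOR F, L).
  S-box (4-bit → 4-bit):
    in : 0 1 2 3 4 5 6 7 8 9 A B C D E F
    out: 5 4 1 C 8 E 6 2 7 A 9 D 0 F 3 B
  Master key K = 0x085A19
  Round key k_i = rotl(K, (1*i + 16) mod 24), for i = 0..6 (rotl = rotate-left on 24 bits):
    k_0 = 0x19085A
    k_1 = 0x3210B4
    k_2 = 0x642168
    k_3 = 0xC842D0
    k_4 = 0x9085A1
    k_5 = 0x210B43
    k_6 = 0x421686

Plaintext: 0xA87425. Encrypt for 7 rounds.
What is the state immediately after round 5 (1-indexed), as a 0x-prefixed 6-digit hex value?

s_0 = plaintext = 0xA87425
s_1 = Round(s_0, k_0) = 0x425AAC
s_2 = Round(s_1, k_1) = 0xAACD62
s_3 = Round(s_2, k_2) = 0xD62AF5
s_4 = Round(s_3, k_3) = 0xAF5A7C
s_5 = Round(s_4, k_4) = 0xA7C10A
s_6 = Round(s_5, k_5) = 0x10A3F6
s_7 = Round(s_6, k_6) = 0x3F6F2F

0xA7C10A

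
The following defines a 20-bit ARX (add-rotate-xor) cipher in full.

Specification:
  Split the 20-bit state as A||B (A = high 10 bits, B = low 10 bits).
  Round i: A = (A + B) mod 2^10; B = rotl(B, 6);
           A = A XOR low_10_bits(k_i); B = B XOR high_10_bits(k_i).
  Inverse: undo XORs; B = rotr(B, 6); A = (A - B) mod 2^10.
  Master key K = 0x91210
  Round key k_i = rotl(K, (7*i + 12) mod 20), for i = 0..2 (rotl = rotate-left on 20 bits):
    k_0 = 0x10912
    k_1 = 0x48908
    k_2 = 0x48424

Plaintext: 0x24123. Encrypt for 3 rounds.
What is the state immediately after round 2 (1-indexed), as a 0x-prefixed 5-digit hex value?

s_0 = plaintext = 0x24123
s_1 = Round(s_0, k_0) = 0x28490
s_2 = Round(s_1, k_1) = 0x0E52B
s_3 = Round(s_2, k_2) = 0x503F3

0x0E52B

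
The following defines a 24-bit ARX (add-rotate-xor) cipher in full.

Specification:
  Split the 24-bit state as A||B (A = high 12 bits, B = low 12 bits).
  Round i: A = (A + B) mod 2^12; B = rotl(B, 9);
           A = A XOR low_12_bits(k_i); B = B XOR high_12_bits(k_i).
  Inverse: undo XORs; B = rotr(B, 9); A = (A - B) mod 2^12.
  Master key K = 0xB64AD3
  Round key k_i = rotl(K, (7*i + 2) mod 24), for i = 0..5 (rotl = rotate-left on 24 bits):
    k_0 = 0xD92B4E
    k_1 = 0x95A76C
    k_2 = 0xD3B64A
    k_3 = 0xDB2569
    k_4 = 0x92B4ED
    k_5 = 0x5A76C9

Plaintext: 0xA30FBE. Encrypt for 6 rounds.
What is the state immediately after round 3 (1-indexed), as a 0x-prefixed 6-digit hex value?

s_0 = plaintext = 0xA30FBE
s_1 = Round(s_0, k_0) = 0x2A0065
s_2 = Round(s_1, k_1) = 0x469356
s_3 = Round(s_2, k_2) = 0x1F5151
s_4 = Round(s_3, k_3) = 0x62FF98
s_5 = Round(s_4, k_4) = 0x12A8D8
s_6 = Round(s_5, k_5) = 0xCCB4BC

0x1F5151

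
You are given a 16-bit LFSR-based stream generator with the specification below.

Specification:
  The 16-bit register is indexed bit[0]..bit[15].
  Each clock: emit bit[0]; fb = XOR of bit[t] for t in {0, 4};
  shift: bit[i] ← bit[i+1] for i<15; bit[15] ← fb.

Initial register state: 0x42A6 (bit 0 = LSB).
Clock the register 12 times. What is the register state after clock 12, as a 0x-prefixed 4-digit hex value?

reg_0 = 0x42A6
clock 1: out=0, reg = 0x2153
clock 2: out=1, reg = 0x10A9
clock 3: out=1, reg = 0x8854
clock 4: out=0, reg = 0xC42A
clock 5: out=0, reg = 0x6215
clock 6: out=1, reg = 0x310A
clock 7: out=0, reg = 0x1885
clock 8: out=1, reg = 0x8C42
clock 9: out=0, reg = 0x4621
clock 10: out=1, reg = 0xA310
clock 11: out=0, reg = 0xD188
clock 12: out=0, reg = 0x68C4

0x68C4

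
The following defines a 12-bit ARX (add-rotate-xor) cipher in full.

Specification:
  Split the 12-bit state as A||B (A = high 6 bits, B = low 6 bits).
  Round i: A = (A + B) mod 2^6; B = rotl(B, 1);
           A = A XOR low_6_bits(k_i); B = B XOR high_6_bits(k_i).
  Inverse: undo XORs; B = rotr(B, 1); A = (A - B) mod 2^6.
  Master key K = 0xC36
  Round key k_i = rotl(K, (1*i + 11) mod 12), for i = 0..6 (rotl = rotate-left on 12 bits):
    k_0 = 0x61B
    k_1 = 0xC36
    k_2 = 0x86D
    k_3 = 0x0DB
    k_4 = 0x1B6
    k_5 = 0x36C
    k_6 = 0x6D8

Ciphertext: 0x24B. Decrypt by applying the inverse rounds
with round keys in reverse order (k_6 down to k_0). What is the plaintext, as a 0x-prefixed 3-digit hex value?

s_0 = ciphertext = 0x24B
s_1 = InvRound(s_0, k_6) = 0x248
s_2 = InvRound(s_1, k_5) = 0x0E2
s_3 = InvRound(s_2, k_4) = 0x8D2
s_4 = InvRound(s_3, k_3) = 0x428
s_5 = InvRound(s_4, k_2) = 0x664
s_6 = InvRound(s_5, k_1) = 0x94A
s_7 = InvRound(s_6, k_0) = 0xD49

0xD49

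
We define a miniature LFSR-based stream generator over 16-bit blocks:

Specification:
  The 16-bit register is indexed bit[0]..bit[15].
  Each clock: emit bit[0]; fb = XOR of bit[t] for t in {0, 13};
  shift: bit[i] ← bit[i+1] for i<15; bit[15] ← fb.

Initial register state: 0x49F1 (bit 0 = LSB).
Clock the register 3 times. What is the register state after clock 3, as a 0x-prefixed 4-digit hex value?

0x693E

reg_0 = 0x49F1
clock 1: out=1, reg = 0xA4F8
clock 2: out=0, reg = 0xD27C
clock 3: out=0, reg = 0x693E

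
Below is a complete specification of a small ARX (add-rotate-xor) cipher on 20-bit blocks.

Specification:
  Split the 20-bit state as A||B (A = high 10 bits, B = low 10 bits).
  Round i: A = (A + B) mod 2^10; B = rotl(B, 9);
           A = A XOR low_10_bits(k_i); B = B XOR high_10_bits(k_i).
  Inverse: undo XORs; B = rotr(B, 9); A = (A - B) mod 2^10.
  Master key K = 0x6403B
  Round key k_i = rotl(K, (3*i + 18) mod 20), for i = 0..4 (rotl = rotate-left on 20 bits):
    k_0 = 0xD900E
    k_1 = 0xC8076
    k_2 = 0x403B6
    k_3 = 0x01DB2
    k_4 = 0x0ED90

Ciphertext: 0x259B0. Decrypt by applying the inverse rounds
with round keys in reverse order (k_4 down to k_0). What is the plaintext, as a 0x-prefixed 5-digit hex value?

s_0 = ciphertext = 0x259B0
s_1 = InvRound(s_0, k_4) = 0x7C316
s_2 = InvRound(s_1, k_3) = 0x87E23
s_3 = InvRound(s_2, k_2) = 0xD8A47
s_4 = InvRound(s_3, k_1) = 0x11ACE
s_5 = InvRound(s_4, k_0) = 0x3D354

0x3D354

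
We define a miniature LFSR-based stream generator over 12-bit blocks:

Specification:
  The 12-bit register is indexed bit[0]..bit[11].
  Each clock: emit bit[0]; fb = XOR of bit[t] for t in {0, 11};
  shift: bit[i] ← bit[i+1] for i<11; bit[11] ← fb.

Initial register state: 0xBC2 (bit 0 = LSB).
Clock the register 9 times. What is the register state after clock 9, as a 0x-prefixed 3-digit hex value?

reg_0 = 0xBC2
clock 1: out=0, reg = 0xDE1
clock 2: out=1, reg = 0x6F0
clock 3: out=0, reg = 0x378
clock 4: out=0, reg = 0x1BC
clock 5: out=0, reg = 0x0DE
clock 6: out=0, reg = 0x06F
clock 7: out=1, reg = 0x837
clock 8: out=1, reg = 0x41B
clock 9: out=1, reg = 0xA0D

0xA0D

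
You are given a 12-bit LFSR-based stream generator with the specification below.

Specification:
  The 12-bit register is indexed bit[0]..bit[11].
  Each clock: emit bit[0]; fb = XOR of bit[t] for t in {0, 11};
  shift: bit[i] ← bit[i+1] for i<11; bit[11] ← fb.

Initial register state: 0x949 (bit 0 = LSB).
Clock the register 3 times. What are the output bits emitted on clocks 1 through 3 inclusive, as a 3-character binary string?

reg_0 = 0x949
clock 1: out=1, reg = 0x4A4
clock 2: out=0, reg = 0x252
clock 3: out=0, reg = 0x129

100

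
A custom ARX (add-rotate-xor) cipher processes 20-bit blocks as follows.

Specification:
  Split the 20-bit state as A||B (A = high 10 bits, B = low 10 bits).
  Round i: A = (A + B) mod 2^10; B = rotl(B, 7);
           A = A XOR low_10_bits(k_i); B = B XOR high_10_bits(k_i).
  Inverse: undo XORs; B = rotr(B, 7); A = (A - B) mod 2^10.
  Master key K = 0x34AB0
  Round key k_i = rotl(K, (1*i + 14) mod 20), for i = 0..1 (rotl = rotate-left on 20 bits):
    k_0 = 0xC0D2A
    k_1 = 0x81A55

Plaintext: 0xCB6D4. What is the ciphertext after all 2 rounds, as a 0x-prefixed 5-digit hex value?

0xB46AD

s_0 = plaintext = 0xCB6D4
s_1 = Round(s_0, k_0) = 0xCAD59
s_2 = Round(s_1, k_1) = 0xB46AD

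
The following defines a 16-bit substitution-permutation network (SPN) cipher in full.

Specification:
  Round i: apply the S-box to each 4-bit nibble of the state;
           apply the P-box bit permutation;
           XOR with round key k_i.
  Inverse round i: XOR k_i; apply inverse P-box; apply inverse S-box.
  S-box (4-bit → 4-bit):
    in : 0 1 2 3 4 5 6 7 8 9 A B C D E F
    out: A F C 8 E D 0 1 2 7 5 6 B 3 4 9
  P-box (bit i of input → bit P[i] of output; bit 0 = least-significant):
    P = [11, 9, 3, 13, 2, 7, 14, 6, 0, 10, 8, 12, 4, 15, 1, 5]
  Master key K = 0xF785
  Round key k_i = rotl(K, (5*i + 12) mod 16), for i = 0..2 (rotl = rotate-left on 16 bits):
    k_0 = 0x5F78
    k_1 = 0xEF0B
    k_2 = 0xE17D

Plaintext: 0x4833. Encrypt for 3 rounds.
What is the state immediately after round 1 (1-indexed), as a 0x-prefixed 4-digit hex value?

s_0 = plaintext = 0x4833
s_1 = Round(s_0, k_0) = 0xFB1A
s_2 = Round(s_1, k_1) = 0xA2F7
s_3 = Round(s_2, k_2) = 0xF82B

0xFB1A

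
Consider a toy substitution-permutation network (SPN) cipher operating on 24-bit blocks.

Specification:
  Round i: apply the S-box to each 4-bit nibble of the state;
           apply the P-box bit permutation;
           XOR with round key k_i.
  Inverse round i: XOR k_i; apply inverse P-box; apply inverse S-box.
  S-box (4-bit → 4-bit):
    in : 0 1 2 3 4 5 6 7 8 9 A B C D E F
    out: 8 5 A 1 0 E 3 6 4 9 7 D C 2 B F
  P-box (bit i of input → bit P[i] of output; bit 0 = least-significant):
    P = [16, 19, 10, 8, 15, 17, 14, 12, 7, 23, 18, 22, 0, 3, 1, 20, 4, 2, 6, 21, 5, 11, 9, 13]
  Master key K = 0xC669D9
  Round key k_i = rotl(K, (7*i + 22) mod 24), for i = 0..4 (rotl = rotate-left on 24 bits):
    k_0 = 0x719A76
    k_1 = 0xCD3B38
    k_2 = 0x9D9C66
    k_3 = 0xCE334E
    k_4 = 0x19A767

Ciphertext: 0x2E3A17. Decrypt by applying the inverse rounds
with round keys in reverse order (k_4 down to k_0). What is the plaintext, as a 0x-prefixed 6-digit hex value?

s_0 = ciphertext = 0x2E3A17
s_1 = InvRound(s_0, k_4) = 0x6B08EB
s_2 = InvRound(s_1, k_3) = 0xF23A09
s_3 = InvRound(s_2, k_2) = 0xB5AC6A
s_4 = InvRound(s_3, k_1) = 0x8BC095
s_5 = InvRound(s_4, k_0) = 0xACBE5D

0xACBE5D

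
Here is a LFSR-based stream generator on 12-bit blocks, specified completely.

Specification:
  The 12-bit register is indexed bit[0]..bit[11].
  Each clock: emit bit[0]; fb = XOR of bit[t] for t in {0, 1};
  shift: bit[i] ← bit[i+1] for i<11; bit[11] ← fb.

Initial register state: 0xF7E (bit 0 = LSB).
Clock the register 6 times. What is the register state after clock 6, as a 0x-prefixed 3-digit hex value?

reg_0 = 0xF7E
clock 1: out=0, reg = 0xFBF
clock 2: out=1, reg = 0x7DF
clock 3: out=1, reg = 0x3EF
clock 4: out=1, reg = 0x1F7
clock 5: out=1, reg = 0x0FB
clock 6: out=1, reg = 0x07D

0x07D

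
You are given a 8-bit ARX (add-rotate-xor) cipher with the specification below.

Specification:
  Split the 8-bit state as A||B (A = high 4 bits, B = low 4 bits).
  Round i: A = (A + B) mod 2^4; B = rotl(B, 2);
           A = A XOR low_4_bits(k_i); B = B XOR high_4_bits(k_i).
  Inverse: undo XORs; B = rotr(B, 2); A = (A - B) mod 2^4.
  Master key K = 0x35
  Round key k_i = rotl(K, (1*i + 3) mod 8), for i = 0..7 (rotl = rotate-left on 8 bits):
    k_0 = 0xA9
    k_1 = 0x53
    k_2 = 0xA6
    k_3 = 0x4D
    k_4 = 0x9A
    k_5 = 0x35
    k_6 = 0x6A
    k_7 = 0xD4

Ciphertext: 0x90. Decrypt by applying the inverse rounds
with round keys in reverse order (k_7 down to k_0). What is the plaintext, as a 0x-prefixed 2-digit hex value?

0x60

s_0 = ciphertext = 0x90
s_1 = InvRound(s_0, k_7) = 0x67
s_2 = InvRound(s_1, k_6) = 0x84
s_3 = InvRound(s_2, k_5) = 0x0D
s_4 = InvRound(s_3, k_4) = 0x91
s_5 = InvRound(s_4, k_3) = 0xF5
s_6 = InvRound(s_5, k_2) = 0xAF
s_7 = InvRound(s_6, k_1) = 0xFA
s_8 = InvRound(s_7, k_0) = 0x60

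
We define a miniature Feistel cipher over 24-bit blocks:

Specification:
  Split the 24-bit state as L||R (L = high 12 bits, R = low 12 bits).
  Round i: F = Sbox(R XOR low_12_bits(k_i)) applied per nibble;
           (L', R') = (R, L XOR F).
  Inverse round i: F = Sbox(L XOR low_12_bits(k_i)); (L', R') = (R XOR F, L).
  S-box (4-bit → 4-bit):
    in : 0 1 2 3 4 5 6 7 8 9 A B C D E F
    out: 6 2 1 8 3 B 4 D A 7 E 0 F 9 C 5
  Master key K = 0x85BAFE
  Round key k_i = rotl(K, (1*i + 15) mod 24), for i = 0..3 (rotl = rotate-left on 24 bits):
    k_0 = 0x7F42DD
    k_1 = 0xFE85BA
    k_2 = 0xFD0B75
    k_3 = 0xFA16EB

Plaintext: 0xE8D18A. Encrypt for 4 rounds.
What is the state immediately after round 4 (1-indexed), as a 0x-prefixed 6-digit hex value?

s_0 = plaintext = 0xE8D18A
s_1 = Round(s_0, k_0) = 0x18A630
s_2 = Round(s_1, k_1) = 0x630924
s_3 = Round(s_2, k_2) = 0x924782
s_4 = Round(s_3, k_3) = 0x782B63

0x782B63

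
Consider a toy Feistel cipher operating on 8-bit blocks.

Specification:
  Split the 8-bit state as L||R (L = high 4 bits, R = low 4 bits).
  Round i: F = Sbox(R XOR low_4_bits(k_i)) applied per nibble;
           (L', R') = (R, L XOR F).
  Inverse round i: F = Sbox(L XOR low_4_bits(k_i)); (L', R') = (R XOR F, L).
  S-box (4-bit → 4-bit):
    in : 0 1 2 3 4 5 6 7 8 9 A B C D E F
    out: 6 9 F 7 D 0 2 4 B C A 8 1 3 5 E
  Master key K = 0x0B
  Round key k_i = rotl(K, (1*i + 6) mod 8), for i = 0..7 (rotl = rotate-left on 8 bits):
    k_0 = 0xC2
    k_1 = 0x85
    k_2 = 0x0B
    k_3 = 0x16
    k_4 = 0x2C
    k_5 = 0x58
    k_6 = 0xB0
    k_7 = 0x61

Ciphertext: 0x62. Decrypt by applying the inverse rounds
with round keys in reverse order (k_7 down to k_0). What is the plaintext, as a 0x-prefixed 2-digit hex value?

0xA5

s_0 = ciphertext = 0x62
s_1 = InvRound(s_0, k_7) = 0x66
s_2 = InvRound(s_1, k_6) = 0x46
s_3 = InvRound(s_2, k_5) = 0x74
s_4 = InvRound(s_3, k_4) = 0xC7
s_5 = InvRound(s_4, k_3) = 0xDC
s_6 = InvRound(s_5, k_2) = 0xED
s_7 = InvRound(s_6, k_1) = 0x5E
s_8 = InvRound(s_7, k_0) = 0xA5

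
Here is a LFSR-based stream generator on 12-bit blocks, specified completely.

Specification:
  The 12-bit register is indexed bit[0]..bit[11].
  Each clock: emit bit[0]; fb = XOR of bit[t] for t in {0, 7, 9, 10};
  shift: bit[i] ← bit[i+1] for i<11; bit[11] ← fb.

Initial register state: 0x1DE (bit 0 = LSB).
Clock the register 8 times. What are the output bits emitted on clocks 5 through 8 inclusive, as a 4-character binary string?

1011

reg_0 = 0x1DE
clock 1: out=0, reg = 0x8EF
clock 2: out=1, reg = 0x477
clock 3: out=1, reg = 0x23B
clock 4: out=1, reg = 0x11D
clock 5: out=1, reg = 0x88E
clock 6: out=0, reg = 0xC47
clock 7: out=1, reg = 0x623
clock 8: out=1, reg = 0xB11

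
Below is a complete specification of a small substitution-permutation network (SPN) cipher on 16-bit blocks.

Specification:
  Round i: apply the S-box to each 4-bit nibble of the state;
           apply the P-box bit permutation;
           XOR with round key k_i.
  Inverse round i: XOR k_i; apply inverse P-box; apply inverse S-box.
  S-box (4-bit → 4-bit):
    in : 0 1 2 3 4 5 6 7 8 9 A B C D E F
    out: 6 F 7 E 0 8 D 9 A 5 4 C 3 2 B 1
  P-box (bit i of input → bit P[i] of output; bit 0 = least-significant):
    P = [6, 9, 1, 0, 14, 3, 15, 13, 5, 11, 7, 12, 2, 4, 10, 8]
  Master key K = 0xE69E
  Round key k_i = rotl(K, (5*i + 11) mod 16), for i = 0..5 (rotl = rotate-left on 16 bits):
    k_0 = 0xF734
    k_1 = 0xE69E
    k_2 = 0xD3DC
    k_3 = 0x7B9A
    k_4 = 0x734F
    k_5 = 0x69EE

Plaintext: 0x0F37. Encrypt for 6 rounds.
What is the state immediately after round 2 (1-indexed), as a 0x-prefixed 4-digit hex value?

s_0 = plaintext = 0x0F37
s_1 = Round(s_0, k_0) = 0x534D
s_2 = Round(s_1, k_1) = 0xFD1E
s_3 = Round(s_2, k_2) = 0x3991
s_4 = Round(s_3, k_3) = 0xBC69
s_5 = Round(s_4, k_4) = 0x9E2D
s_6 = Round(s_5, k_5) = 0xB7C2

0xFD1E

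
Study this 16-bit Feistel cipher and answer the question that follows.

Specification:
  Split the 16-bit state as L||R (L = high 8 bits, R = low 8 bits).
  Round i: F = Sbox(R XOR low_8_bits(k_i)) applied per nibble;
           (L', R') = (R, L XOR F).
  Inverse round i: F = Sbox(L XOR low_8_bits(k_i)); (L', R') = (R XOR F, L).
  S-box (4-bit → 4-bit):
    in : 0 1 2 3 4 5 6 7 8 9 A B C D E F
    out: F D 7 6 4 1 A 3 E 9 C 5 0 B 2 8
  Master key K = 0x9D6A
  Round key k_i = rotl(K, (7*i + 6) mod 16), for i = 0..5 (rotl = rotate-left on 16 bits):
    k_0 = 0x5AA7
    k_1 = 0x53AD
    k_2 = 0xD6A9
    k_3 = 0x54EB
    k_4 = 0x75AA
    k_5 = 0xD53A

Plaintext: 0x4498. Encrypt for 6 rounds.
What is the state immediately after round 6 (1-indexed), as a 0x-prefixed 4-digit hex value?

0xBCAC

s_0 = plaintext = 0x4498
s_1 = Round(s_0, k_0) = 0x982C
s_2 = Round(s_1, k_1) = 0x2C75
s_3 = Round(s_2, k_2) = 0x759C
s_4 = Round(s_3, k_3) = 0x9C46
s_5 = Round(s_4, k_4) = 0x46BC
s_6 = Round(s_5, k_5) = 0xBCAC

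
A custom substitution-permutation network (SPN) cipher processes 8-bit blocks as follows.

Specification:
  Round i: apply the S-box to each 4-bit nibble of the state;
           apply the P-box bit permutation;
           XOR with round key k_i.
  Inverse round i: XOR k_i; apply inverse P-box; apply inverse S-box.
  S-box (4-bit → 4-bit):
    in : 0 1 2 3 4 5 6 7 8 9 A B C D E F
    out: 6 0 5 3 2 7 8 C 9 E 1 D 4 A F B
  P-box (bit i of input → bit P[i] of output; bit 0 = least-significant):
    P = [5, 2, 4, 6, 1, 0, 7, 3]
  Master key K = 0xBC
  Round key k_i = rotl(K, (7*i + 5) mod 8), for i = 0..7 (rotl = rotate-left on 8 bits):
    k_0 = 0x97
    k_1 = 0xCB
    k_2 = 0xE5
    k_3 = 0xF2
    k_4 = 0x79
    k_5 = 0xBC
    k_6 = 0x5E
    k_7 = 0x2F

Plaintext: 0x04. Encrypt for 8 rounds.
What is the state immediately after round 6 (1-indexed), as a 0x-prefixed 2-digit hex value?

0x25

s_0 = plaintext = 0x04
s_1 = Round(s_0, k_0) = 0x12
s_2 = Round(s_1, k_1) = 0xFB
s_3 = Round(s_2, k_2) = 0x9E
s_4 = Round(s_3, k_3) = 0x0F
s_5 = Round(s_4, k_4) = 0x9C
s_6 = Round(s_5, k_5) = 0x25
s_7 = Round(s_6, k_6) = 0xE8
s_8 = Round(s_7, k_7) = 0xC4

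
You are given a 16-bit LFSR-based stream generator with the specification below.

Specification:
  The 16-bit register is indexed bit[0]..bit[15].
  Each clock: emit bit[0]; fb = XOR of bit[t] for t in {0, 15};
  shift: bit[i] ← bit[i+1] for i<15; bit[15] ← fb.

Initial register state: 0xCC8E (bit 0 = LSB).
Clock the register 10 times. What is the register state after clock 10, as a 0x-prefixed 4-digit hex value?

reg_0 = 0xCC8E
clock 1: out=0, reg = 0xE647
clock 2: out=1, reg = 0x7323
clock 3: out=1, reg = 0xB991
clock 4: out=1, reg = 0x5CC8
clock 5: out=0, reg = 0x2E64
clock 6: out=0, reg = 0x1732
clock 7: out=0, reg = 0x0B99
clock 8: out=1, reg = 0x85CC
clock 9: out=0, reg = 0xC2E6
clock 10: out=0, reg = 0xE173

0xE173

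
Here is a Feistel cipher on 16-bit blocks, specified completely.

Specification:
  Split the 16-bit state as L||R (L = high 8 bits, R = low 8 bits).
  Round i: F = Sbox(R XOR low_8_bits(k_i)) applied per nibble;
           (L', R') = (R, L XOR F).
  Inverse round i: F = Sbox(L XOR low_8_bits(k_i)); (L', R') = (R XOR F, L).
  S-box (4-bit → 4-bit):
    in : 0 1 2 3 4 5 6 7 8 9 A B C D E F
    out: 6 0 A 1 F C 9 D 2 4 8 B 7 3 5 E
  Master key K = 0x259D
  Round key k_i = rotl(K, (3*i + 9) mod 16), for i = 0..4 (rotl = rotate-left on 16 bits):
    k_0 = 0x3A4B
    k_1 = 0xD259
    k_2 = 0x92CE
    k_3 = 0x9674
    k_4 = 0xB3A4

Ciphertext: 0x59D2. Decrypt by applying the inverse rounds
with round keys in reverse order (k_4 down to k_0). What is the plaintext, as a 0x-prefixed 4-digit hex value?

0xC444

s_0 = ciphertext = 0x59D2
s_1 = InvRound(s_0, k_4) = 0x3159
s_2 = InvRound(s_1, k_3) = 0xA531
s_3 = InvRound(s_2, k_2) = 0xAAA5
s_4 = InvRound(s_3, k_1) = 0x44AA
s_5 = InvRound(s_4, k_0) = 0xC444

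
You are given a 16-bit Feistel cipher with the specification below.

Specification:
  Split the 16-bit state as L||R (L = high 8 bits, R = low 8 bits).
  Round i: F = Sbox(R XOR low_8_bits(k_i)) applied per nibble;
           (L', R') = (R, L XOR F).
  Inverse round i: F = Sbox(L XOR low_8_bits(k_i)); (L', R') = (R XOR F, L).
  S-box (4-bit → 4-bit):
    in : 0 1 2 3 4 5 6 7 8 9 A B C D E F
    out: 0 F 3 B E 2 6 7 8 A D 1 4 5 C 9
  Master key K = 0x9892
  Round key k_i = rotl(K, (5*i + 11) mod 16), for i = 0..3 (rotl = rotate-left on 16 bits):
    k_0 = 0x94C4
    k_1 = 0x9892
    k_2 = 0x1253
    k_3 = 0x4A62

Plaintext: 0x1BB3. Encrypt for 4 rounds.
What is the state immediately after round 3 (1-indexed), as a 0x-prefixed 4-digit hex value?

s_0 = plaintext = 0x1BB3
s_1 = Round(s_0, k_0) = 0xB36C
s_2 = Round(s_1, k_1) = 0x6C2F
s_3 = Round(s_2, k_2) = 0x2F18
s_4 = Round(s_3, k_3) = 0x1852

0x2F18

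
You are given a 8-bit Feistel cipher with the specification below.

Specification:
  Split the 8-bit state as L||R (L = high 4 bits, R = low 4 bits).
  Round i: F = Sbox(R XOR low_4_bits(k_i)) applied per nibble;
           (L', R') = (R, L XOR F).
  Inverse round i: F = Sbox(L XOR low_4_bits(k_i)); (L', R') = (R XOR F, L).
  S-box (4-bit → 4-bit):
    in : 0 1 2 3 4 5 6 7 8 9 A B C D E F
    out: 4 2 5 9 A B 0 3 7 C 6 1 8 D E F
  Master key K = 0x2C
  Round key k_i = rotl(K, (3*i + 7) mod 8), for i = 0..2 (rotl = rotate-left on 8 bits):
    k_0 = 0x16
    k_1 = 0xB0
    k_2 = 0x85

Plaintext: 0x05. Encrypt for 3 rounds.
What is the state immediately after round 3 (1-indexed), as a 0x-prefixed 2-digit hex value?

0x91

s_0 = plaintext = 0x05
s_1 = Round(s_0, k_0) = 0x59
s_2 = Round(s_1, k_1) = 0x99
s_3 = Round(s_2, k_2) = 0x91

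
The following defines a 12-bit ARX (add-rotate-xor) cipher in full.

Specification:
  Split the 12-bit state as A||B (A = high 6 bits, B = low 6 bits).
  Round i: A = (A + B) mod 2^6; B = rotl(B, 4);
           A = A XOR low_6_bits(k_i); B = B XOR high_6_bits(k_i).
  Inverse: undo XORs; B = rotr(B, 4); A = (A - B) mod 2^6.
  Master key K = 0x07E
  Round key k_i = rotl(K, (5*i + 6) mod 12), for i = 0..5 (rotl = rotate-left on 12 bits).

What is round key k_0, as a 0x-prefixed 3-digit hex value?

0xF81

K = 0x07E
k_0 = rotl(K, (5*0+6) mod 12) = rotl(K, 6) = 0xF81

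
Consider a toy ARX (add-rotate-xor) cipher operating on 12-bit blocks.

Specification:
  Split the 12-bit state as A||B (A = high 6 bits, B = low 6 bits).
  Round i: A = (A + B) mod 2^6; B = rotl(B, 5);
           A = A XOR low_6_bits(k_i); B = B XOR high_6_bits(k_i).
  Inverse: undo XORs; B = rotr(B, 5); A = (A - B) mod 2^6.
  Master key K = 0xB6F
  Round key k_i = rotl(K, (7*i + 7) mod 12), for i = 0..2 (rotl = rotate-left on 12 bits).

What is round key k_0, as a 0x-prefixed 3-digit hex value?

K = 0xB6F
k_0 = rotl(K, (7*0+7) mod 12) = rotl(K, 7) = 0x7DB

0x7DB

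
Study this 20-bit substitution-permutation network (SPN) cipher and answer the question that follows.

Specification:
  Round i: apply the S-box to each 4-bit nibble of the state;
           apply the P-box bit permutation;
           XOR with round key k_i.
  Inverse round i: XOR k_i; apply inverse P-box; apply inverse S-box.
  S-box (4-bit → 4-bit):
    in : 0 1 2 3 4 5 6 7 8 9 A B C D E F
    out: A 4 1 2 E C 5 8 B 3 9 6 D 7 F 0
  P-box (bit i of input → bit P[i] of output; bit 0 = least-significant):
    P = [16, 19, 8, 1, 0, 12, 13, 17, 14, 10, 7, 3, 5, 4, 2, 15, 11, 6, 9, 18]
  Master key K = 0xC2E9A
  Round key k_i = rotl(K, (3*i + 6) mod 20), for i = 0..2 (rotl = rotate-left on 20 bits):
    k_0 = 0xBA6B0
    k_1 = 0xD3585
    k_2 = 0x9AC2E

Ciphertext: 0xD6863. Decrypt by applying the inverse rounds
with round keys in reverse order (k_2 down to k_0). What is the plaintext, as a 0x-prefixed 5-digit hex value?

s_0 = ciphertext = 0xD6863
s_1 = InvRound(s_0, k_2) = 0x0582F
s_2 = InvRound(s_1, k_1) = 0xA2E1E
s_3 = InvRound(s_2, k_0) = 0x2C5FA

0x2C5FA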